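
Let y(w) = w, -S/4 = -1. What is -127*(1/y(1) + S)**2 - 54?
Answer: -3229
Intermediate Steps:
S = 4 (S = -4*(-1) = 4)
-127*(1/y(1) + S)**2 - 54 = -127*(1/1 + 4)**2 - 54 = -127*(1 + 4)**2 - 54 = -127*5**2 - 54 = -127*25 - 54 = -3175 - 54 = -3229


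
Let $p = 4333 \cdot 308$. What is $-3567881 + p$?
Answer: $-2233317$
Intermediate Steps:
$p = 1334564$
$-3567881 + p = -3567881 + 1334564 = -2233317$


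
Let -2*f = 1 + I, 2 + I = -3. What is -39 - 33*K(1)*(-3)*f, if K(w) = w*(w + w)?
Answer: 357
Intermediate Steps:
I = -5 (I = -2 - 3 = -5)
f = 2 (f = -(1 - 5)/2 = -1/2*(-4) = 2)
K(w) = 2*w**2 (K(w) = w*(2*w) = 2*w**2)
-39 - 33*K(1)*(-3)*f = -39 - 33*(2*1**2)*(-3)*2 = -39 - 33*(2*1)*(-3)*2 = -39 - 33*2*(-3)*2 = -39 - (-198)*2 = -39 - 33*(-12) = -39 + 396 = 357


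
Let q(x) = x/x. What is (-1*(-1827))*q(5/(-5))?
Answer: 1827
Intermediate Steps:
q(x) = 1
(-1*(-1827))*q(5/(-5)) = -1*(-1827)*1 = 1827*1 = 1827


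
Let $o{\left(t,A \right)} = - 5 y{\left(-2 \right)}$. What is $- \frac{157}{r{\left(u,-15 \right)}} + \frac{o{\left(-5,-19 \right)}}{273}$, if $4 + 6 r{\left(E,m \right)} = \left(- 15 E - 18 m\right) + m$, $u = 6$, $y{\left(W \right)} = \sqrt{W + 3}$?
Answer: $- \frac{36853}{6279} \approx -5.8692$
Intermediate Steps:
$y{\left(W \right)} = \sqrt{3 + W}$
$r{\left(E,m \right)} = - \frac{2}{3} - \frac{17 m}{6} - \frac{5 E}{2}$ ($r{\left(E,m \right)} = - \frac{2}{3} + \frac{\left(- 15 E - 18 m\right) + m}{6} = - \frac{2}{3} + \frac{\left(- 18 m - 15 E\right) + m}{6} = - \frac{2}{3} + \frac{- 17 m - 15 E}{6} = - \frac{2}{3} - \left(\frac{5 E}{2} + \frac{17 m}{6}\right) = - \frac{2}{3} - \frac{17 m}{6} - \frac{5 E}{2}$)
$o{\left(t,A \right)} = -5$ ($o{\left(t,A \right)} = - 5 \sqrt{3 - 2} = - 5 \sqrt{1} = \left(-5\right) 1 = -5$)
$- \frac{157}{r{\left(u,-15 \right)}} + \frac{o{\left(-5,-19 \right)}}{273} = - \frac{157}{- \frac{2}{3} - - \frac{85}{2} - 15} - \frac{5}{273} = - \frac{157}{- \frac{2}{3} + \frac{85}{2} - 15} - \frac{5}{273} = - \frac{157}{\frac{161}{6}} - \frac{5}{273} = \left(-157\right) \frac{6}{161} - \frac{5}{273} = - \frac{942}{161} - \frac{5}{273} = - \frac{36853}{6279}$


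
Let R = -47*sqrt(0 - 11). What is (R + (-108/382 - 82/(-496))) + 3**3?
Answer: 1273375/47368 - 47*I*sqrt(11) ≈ 26.883 - 155.88*I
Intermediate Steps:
R = -47*I*sqrt(11) ≈ -155.88*I
(R + (-108/382 - 82/(-496))) + 3**3 = (-47*I*sqrt(11) + (-108/382 - 82/(-496))) + 3**3 = (-47*I*sqrt(11) + (-108*1/382 - 82*(-1/496))) + 27 = (-47*I*sqrt(11) + (-54/191 + 41/248)) + 27 = (-47*I*sqrt(11) - 5561/47368) + 27 = (-5561/47368 - 47*I*sqrt(11)) + 27 = 1273375/47368 - 47*I*sqrt(11)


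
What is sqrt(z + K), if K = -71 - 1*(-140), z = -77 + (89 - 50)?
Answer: sqrt(31) ≈ 5.5678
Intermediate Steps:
z = -38 (z = -77 + 39 = -38)
K = 69 (K = -71 + 140 = 69)
sqrt(z + K) = sqrt(-38 + 69) = sqrt(31)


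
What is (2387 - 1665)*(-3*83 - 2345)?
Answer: -1872868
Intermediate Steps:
(2387 - 1665)*(-3*83 - 2345) = 722*(-249 - 2345) = 722*(-2594) = -1872868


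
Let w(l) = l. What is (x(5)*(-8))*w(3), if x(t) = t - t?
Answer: 0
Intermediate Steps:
x(t) = 0
(x(5)*(-8))*w(3) = (0*(-8))*3 = 0*3 = 0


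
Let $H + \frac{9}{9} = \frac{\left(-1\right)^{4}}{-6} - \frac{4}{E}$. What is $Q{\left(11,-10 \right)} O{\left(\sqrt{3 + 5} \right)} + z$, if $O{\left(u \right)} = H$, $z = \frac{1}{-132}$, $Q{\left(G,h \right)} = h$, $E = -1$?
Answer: $- \frac{1247}{44} \approx -28.341$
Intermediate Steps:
$z = - \frac{1}{132} \approx -0.0075758$
$H = \frac{17}{6}$ ($H = -1 + \left(\frac{\left(-1\right)^{4}}{-6} - \frac{4}{-1}\right) = -1 + \left(1 \left(- \frac{1}{6}\right) - -4\right) = -1 + \left(- \frac{1}{6} + 4\right) = -1 + \frac{23}{6} = \frac{17}{6} \approx 2.8333$)
$O{\left(u \right)} = \frac{17}{6}$
$Q{\left(11,-10 \right)} O{\left(\sqrt{3 + 5} \right)} + z = \left(-10\right) \frac{17}{6} - \frac{1}{132} = - \frac{85}{3} - \frac{1}{132} = - \frac{1247}{44}$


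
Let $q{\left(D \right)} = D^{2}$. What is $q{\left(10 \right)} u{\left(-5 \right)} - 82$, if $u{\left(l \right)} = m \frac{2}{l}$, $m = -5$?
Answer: $118$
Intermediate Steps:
$u{\left(l \right)} = - \frac{10}{l}$ ($u{\left(l \right)} = - 5 \frac{2}{l} = - \frac{10}{l}$)
$q{\left(10 \right)} u{\left(-5 \right)} - 82 = 10^{2} \left(- \frac{10}{-5}\right) - 82 = 100 \left(\left(-10\right) \left(- \frac{1}{5}\right)\right) - 82 = 100 \cdot 2 - 82 = 200 - 82 = 118$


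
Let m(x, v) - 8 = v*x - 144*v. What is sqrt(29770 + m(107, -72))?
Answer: sqrt(32442) ≈ 180.12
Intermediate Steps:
m(x, v) = 8 - 144*v + v*x (m(x, v) = 8 + (v*x - 144*v) = 8 + (-144*v + v*x) = 8 - 144*v + v*x)
sqrt(29770 + m(107, -72)) = sqrt(29770 + (8 - 144*(-72) - 72*107)) = sqrt(29770 + (8 + 10368 - 7704)) = sqrt(29770 + 2672) = sqrt(32442)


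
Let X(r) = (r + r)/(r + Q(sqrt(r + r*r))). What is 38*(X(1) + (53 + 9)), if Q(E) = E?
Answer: 2280 + 76*sqrt(2) ≈ 2387.5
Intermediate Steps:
X(r) = 2*r/(r + sqrt(r + r**2)) (X(r) = (r + r)/(r + sqrt(r + r*r)) = (2*r)/(r + sqrt(r + r**2)) = 2*r/(r + sqrt(r + r**2)))
38*(X(1) + (53 + 9)) = 38*(2*1/(1 + sqrt(1*(1 + 1))) + (53 + 9)) = 38*(2*1/(1 + sqrt(1*2)) + 62) = 38*(2*1/(1 + sqrt(2)) + 62) = 38*(2/(1 + sqrt(2)) + 62) = 38*(62 + 2/(1 + sqrt(2))) = 2356 + 76/(1 + sqrt(2))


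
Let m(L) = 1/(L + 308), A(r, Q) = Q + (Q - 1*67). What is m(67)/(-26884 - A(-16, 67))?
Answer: -1/10106625 ≈ -9.8945e-8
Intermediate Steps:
A(r, Q) = -67 + 2*Q (A(r, Q) = Q + (Q - 67) = Q + (-67 + Q) = -67 + 2*Q)
m(L) = 1/(308 + L)
m(67)/(-26884 - A(-16, 67)) = 1/((308 + 67)*(-26884 - (-67 + 2*67))) = 1/(375*(-26884 - (-67 + 134))) = 1/(375*(-26884 - 1*67)) = 1/(375*(-26884 - 67)) = (1/375)/(-26951) = (1/375)*(-1/26951) = -1/10106625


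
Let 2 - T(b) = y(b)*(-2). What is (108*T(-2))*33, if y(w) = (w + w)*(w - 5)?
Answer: 206712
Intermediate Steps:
y(w) = 2*w*(-5 + w) (y(w) = (2*w)*(-5 + w) = 2*w*(-5 + w))
T(b) = 2 + 4*b*(-5 + b) (T(b) = 2 - 2*b*(-5 + b)*(-2) = 2 - (-4)*b*(-5 + b) = 2 + 4*b*(-5 + b))
(108*T(-2))*33 = (108*(2 + 4*(-2)*(-5 - 2)))*33 = (108*(2 + 4*(-2)*(-7)))*33 = (108*(2 + 56))*33 = (108*58)*33 = 6264*33 = 206712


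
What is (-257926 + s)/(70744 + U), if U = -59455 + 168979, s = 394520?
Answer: 68297/90134 ≈ 0.75773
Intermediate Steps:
U = 109524
(-257926 + s)/(70744 + U) = (-257926 + 394520)/(70744 + 109524) = 136594/180268 = 136594*(1/180268) = 68297/90134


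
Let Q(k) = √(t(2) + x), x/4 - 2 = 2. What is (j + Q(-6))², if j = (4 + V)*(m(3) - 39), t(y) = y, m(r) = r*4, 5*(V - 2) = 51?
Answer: 4783419/25 - 13122*√2/5 ≈ 1.8763e+5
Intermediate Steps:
V = 61/5 (V = 2 + (⅕)*51 = 2 + 51/5 = 61/5 ≈ 12.200)
x = 16 (x = 8 + 4*2 = 8 + 8 = 16)
m(r) = 4*r
Q(k) = 3*√2 (Q(k) = √(2 + 16) = √18 = 3*√2)
j = -2187/5 (j = (4 + 61/5)*(4*3 - 39) = 81*(12 - 39)/5 = (81/5)*(-27) = -2187/5 ≈ -437.40)
(j + Q(-6))² = (-2187/5 + 3*√2)²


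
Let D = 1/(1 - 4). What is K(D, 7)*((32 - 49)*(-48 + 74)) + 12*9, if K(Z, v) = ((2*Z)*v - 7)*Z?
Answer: -14498/9 ≈ -1610.9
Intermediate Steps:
D = -⅓ (D = 1/(-3) = -⅓ ≈ -0.33333)
K(Z, v) = Z*(-7 + 2*Z*v) (K(Z, v) = (2*Z*v - 7)*Z = (-7 + 2*Z*v)*Z = Z*(-7 + 2*Z*v))
K(D, 7)*((32 - 49)*(-48 + 74)) + 12*9 = (-(-7 + 2*(-⅓)*7)/3)*((32 - 49)*(-48 + 74)) + 12*9 = (-(-7 - 14/3)/3)*(-17*26) + 108 = -⅓*(-35/3)*(-442) + 108 = (35/9)*(-442) + 108 = -15470/9 + 108 = -14498/9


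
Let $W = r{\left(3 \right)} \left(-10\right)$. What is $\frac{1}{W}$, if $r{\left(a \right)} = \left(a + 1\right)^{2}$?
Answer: $- \frac{1}{160} \approx -0.00625$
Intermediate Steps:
$r{\left(a \right)} = \left(1 + a\right)^{2}$
$W = -160$ ($W = \left(1 + 3\right)^{2} \left(-10\right) = 4^{2} \left(-10\right) = 16 \left(-10\right) = -160$)
$\frac{1}{W} = \frac{1}{-160} = - \frac{1}{160}$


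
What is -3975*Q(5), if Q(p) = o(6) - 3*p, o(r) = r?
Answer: 35775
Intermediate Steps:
Q(p) = 6 - 3*p
-3975*Q(5) = -3975*(6 - 3*5) = -3975*(6 - 15) = -3975*(-9) = 35775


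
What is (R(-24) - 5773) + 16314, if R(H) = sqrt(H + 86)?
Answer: 10541 + sqrt(62) ≈ 10549.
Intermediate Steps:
R(H) = sqrt(86 + H)
(R(-24) - 5773) + 16314 = (sqrt(86 - 24) - 5773) + 16314 = (sqrt(62) - 5773) + 16314 = (-5773 + sqrt(62)) + 16314 = 10541 + sqrt(62)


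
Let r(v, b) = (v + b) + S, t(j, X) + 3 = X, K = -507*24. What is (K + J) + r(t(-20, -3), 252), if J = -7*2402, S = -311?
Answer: -29047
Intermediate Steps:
K = -12168
J = -16814
t(j, X) = -3 + X
r(v, b) = -311 + b + v (r(v, b) = (v + b) - 311 = (b + v) - 311 = -311 + b + v)
(K + J) + r(t(-20, -3), 252) = (-12168 - 16814) + (-311 + 252 + (-3 - 3)) = -28982 + (-311 + 252 - 6) = -28982 - 65 = -29047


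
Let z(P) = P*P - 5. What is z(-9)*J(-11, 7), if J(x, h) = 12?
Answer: 912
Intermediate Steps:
z(P) = -5 + P² (z(P) = P² - 5 = -5 + P²)
z(-9)*J(-11, 7) = (-5 + (-9)²)*12 = (-5 + 81)*12 = 76*12 = 912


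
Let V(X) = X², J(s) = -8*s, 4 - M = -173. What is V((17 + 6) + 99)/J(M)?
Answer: -3721/354 ≈ -10.511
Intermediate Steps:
M = 177 (M = 4 - 1*(-173) = 4 + 173 = 177)
V((17 + 6) + 99)/J(M) = ((17 + 6) + 99)²/((-8*177)) = (23 + 99)²/(-1416) = 122²*(-1/1416) = 14884*(-1/1416) = -3721/354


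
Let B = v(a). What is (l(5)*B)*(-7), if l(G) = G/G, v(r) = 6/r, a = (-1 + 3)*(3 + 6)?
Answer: -7/3 ≈ -2.3333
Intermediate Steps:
a = 18 (a = 2*9 = 18)
l(G) = 1
B = ⅓ (B = 6/18 = 6*(1/18) = ⅓ ≈ 0.33333)
(l(5)*B)*(-7) = (1*(⅓))*(-7) = (⅓)*(-7) = -7/3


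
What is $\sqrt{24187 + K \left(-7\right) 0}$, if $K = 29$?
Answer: $19 \sqrt{67} \approx 155.52$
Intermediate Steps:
$\sqrt{24187 + K \left(-7\right) 0} = \sqrt{24187 + 29 \left(-7\right) 0} = \sqrt{24187 - 0} = \sqrt{24187 + 0} = \sqrt{24187} = 19 \sqrt{67}$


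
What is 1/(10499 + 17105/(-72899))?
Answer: 72899/765349496 ≈ 9.5249e-5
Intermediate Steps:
1/(10499 + 17105/(-72899)) = 1/(10499 + 17105*(-1/72899)) = 1/(10499 - 17105/72899) = 1/(765349496/72899) = 72899/765349496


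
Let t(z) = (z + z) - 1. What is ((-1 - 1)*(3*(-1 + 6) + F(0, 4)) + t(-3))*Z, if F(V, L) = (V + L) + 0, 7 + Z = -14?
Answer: 945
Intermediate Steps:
Z = -21 (Z = -7 - 14 = -21)
t(z) = -1 + 2*z (t(z) = 2*z - 1 = -1 + 2*z)
F(V, L) = L + V (F(V, L) = (L + V) + 0 = L + V)
((-1 - 1)*(3*(-1 + 6) + F(0, 4)) + t(-3))*Z = ((-1 - 1)*(3*(-1 + 6) + (4 + 0)) + (-1 + 2*(-3)))*(-21) = (-2*(3*5 + 4) + (-1 - 6))*(-21) = (-2*(15 + 4) - 7)*(-21) = (-2*19 - 7)*(-21) = (-38 - 7)*(-21) = -45*(-21) = 945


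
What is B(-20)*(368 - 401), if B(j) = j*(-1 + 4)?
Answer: 1980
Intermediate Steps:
B(j) = 3*j (B(j) = j*3 = 3*j)
B(-20)*(368 - 401) = (3*(-20))*(368 - 401) = -60*(-33) = 1980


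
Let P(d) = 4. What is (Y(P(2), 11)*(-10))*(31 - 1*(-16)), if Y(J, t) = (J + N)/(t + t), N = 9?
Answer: -3055/11 ≈ -277.73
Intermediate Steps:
Y(J, t) = (9 + J)/(2*t) (Y(J, t) = (J + 9)/(t + t) = (9 + J)/((2*t)) = (9 + J)*(1/(2*t)) = (9 + J)/(2*t))
(Y(P(2), 11)*(-10))*(31 - 1*(-16)) = (((½)*(9 + 4)/11)*(-10))*(31 - 1*(-16)) = (((½)*(1/11)*13)*(-10))*(31 + 16) = ((13/22)*(-10))*47 = -65/11*47 = -3055/11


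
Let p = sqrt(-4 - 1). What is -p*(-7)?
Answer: 7*I*sqrt(5) ≈ 15.652*I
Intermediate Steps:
p = I*sqrt(5) (p = sqrt(-5) = I*sqrt(5) ≈ 2.2361*I)
-p*(-7) = -I*sqrt(5)*(-7) = 7*I*sqrt(5)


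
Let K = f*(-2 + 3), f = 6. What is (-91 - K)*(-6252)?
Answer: 606444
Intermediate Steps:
K = 6 (K = 6*(-2 + 3) = 6*1 = 6)
(-91 - K)*(-6252) = (-91 - 1*6)*(-6252) = (-91 - 6)*(-6252) = -97*(-6252) = 606444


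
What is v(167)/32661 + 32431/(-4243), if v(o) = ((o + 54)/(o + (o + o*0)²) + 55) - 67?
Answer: -29719153327489/3888017958888 ≈ -7.6438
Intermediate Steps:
v(o) = -12 + (54 + o)/(o + o²) (v(o) = ((54 + o)/(o + (o + 0)²) + 55) - 67 = ((54 + o)/(o + o²) + 55) - 67 = (55 + (54 + o)/(o + o²)) - 67 = -12 + (54 + o)/(o + o²))
v(167)/32661 + 32431/(-4243) = ((54 - 12*167² - 11*167)/(167*(1 + 167)))/32661 + 32431/(-4243) = ((1/167)*(54 - 12*27889 - 1837)/168)*(1/32661) + 32431*(-1/4243) = ((1/167)*(1/168)*(54 - 334668 - 1837))*(1/32661) - 32431/4243 = ((1/167)*(1/168)*(-336451))*(1/32661) - 32431/4243 = -336451/28056*1/32661 - 32431/4243 = -336451/916337016 - 32431/4243 = -29719153327489/3888017958888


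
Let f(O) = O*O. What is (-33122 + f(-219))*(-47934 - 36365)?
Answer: -1250912861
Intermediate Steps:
f(O) = O²
(-33122 + f(-219))*(-47934 - 36365) = (-33122 + (-219)²)*(-47934 - 36365) = (-33122 + 47961)*(-84299) = 14839*(-84299) = -1250912861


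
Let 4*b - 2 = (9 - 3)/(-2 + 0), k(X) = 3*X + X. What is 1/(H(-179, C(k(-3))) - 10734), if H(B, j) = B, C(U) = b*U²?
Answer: -1/10913 ≈ -9.1634e-5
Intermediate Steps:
k(X) = 4*X
b = -¼ (b = ½ + ((9 - 3)/(-2 + 0))/4 = ½ + (6/(-2))/4 = ½ + (6*(-½))/4 = ½ + (¼)*(-3) = ½ - ¾ = -¼ ≈ -0.25000)
C(U) = -U²/4
1/(H(-179, C(k(-3))) - 10734) = 1/(-179 - 10734) = 1/(-10913) = -1/10913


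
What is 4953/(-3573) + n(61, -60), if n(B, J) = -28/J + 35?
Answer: 202949/5955 ≈ 34.080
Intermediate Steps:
n(B, J) = 35 - 28/J
4953/(-3573) + n(61, -60) = 4953/(-3573) + (35 - 28/(-60)) = 4953*(-1/3573) + (35 - 28*(-1/60)) = -1651/1191 + (35 + 7/15) = -1651/1191 + 532/15 = 202949/5955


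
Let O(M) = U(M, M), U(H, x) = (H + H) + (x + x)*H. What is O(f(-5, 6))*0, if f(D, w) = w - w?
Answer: 0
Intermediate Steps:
f(D, w) = 0
U(H, x) = 2*H + 2*H*x (U(H, x) = 2*H + (2*x)*H = 2*H + 2*H*x)
O(M) = 2*M*(1 + M)
O(f(-5, 6))*0 = (2*0*(1 + 0))*0 = (2*0*1)*0 = 0*0 = 0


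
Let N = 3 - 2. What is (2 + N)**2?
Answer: 9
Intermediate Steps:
N = 1
(2 + N)**2 = (2 + 1)**2 = 3**2 = 9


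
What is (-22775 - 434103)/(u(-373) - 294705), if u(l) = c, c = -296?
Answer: 456878/295001 ≈ 1.5487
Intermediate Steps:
u(l) = -296
(-22775 - 434103)/(u(-373) - 294705) = (-22775 - 434103)/(-296 - 294705) = -456878/(-295001) = -456878*(-1/295001) = 456878/295001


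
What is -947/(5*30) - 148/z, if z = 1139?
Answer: -1100833/170850 ≈ -6.4433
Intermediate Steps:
-947/(5*30) - 148/z = -947/(5*30) - 148/1139 = -947/150 - 148*1/1139 = -947*1/150 - 148/1139 = -947/150 - 148/1139 = -1100833/170850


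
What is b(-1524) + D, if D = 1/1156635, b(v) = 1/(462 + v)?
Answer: -42799/45494310 ≈ -0.00094076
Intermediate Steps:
D = 1/1156635 ≈ 8.6458e-7
b(-1524) + D = 1/(462 - 1524) + 1/1156635 = 1/(-1062) + 1/1156635 = -1/1062 + 1/1156635 = -42799/45494310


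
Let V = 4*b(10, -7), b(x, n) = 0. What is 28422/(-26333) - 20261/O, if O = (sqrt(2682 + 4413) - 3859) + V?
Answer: 1635848123575/391961069738 + 20261*sqrt(7095)/14884786 ≈ 4.2882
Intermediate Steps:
V = 0 (V = 4*0 = 0)
O = -3859 + sqrt(7095) (O = (sqrt(2682 + 4413) - 3859) + 0 = (sqrt(7095) - 3859) + 0 = (-3859 + sqrt(7095)) + 0 = -3859 + sqrt(7095) ≈ -3774.8)
28422/(-26333) - 20261/O = 28422/(-26333) - 20261/(-3859 + sqrt(7095)) = 28422*(-1/26333) - 20261/(-3859 + sqrt(7095)) = -28422/26333 - 20261/(-3859 + sqrt(7095))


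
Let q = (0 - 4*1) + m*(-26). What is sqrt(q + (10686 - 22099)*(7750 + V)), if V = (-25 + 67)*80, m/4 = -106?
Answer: 3*I*sqrt(14087490) ≈ 11260.0*I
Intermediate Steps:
m = -424 (m = 4*(-106) = -424)
V = 3360 (V = 42*80 = 3360)
q = 11020 (q = (0 - 4*1) - 424*(-26) = (0 - 4) + 11024 = -4 + 11024 = 11020)
sqrt(q + (10686 - 22099)*(7750 + V)) = sqrt(11020 + (10686 - 22099)*(7750 + 3360)) = sqrt(11020 - 11413*11110) = sqrt(11020 - 126798430) = sqrt(-126787410) = 3*I*sqrt(14087490)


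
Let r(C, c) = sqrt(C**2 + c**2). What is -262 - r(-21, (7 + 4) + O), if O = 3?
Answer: -262 - 7*sqrt(13) ≈ -287.24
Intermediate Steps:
-262 - r(-21, (7 + 4) + O) = -262 - sqrt((-21)**2 + ((7 + 4) + 3)**2) = -262 - sqrt(441 + (11 + 3)**2) = -262 - sqrt(441 + 14**2) = -262 - sqrt(441 + 196) = -262 - sqrt(637) = -262 - 7*sqrt(13)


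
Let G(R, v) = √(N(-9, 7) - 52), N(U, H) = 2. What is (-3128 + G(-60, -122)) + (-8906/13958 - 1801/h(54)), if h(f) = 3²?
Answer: -209082064/62811 + 5*I*√2 ≈ -3328.8 + 7.0711*I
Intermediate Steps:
h(f) = 9
G(R, v) = 5*I*√2 (G(R, v) = √(2 - 52) = √(-50) = 5*I*√2)
(-3128 + G(-60, -122)) + (-8906/13958 - 1801/h(54)) = (-3128 + 5*I*√2) + (-8906/13958 - 1801/9) = (-3128 + 5*I*√2) + (-8906*1/13958 - 1801*⅑) = (-3128 + 5*I*√2) + (-4453/6979 - 1801/9) = (-3128 + 5*I*√2) - 12609256/62811 = -209082064/62811 + 5*I*√2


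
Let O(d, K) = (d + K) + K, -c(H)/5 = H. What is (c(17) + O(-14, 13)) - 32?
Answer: -105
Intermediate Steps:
c(H) = -5*H
O(d, K) = d + 2*K (O(d, K) = (K + d) + K = d + 2*K)
(c(17) + O(-14, 13)) - 32 = (-5*17 + (-14 + 2*13)) - 32 = (-85 + (-14 + 26)) - 32 = (-85 + 12) - 32 = -73 - 32 = -105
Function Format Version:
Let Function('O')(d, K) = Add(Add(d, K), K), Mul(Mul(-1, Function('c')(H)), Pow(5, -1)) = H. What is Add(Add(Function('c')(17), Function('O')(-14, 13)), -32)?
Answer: -105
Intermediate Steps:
Function('c')(H) = Mul(-5, H)
Function('O')(d, K) = Add(d, Mul(2, K)) (Function('O')(d, K) = Add(Add(K, d), K) = Add(d, Mul(2, K)))
Add(Add(Function('c')(17), Function('O')(-14, 13)), -32) = Add(Add(Mul(-5, 17), Add(-14, Mul(2, 13))), -32) = Add(Add(-85, Add(-14, 26)), -32) = Add(Add(-85, 12), -32) = Add(-73, -32) = -105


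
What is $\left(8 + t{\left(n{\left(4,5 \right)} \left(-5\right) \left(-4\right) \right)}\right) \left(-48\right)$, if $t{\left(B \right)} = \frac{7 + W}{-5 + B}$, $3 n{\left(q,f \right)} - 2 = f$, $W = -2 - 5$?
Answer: $-384$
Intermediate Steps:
$W = -7$ ($W = -2 - 5 = -7$)
$n{\left(q,f \right)} = \frac{2}{3} + \frac{f}{3}$
$t{\left(B \right)} = 0$ ($t{\left(B \right)} = \frac{7 - 7}{-5 + B} = \frac{0}{-5 + B} = 0$)
$\left(8 + t{\left(n{\left(4,5 \right)} \left(-5\right) \left(-4\right) \right)}\right) \left(-48\right) = \left(8 + 0\right) \left(-48\right) = 8 \left(-48\right) = -384$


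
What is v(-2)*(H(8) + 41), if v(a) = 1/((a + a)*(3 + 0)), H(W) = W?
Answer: -49/12 ≈ -4.0833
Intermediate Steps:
v(a) = 1/(6*a) (v(a) = 1/((2*a)*3) = 1/(6*a))
v(-2)*(H(8) + 41) = ((⅙)/(-2))*(8 + 41) = ((⅙)*(-½))*49 = -1/12*49 = -49/12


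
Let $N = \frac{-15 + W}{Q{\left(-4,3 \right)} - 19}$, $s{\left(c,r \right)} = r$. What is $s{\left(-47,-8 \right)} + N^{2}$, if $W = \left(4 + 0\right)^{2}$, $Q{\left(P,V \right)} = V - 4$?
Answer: $- \frac{3199}{400} \approx -7.9975$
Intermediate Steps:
$Q{\left(P,V \right)} = -4 + V$
$W = 16$ ($W = 4^{2} = 16$)
$N = - \frac{1}{20}$ ($N = \frac{-15 + 16}{\left(-4 + 3\right) - 19} = 1 \frac{1}{-1 - 19} = 1 \frac{1}{-20} = 1 \left(- \frac{1}{20}\right) = - \frac{1}{20} \approx -0.05$)
$s{\left(-47,-8 \right)} + N^{2} = -8 + \left(- \frac{1}{20}\right)^{2} = -8 + \frac{1}{400} = - \frac{3199}{400}$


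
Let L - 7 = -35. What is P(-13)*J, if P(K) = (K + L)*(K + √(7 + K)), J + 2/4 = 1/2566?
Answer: -341653/1283 + 26281*I*√6/1283 ≈ -266.29 + 50.175*I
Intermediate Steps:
L = -28 (L = 7 - 35 = -28)
J = -641/1283 (J = -½ + 1/2566 = -641/1283 ≈ -0.49961)
P(K) = (-28 + K)*(K + √(7 + K)) (P(K) = (K - 28)*(K + √(7 + K)) = (-28 + K)*(K + √(7 + K)))
P(-13)*J = ((-13)² - 28*(-13) - 28*√(7 - 13) - 13*√(7 - 13))*(-641/1283) = (169 + 364 - 28*I*√6 - 13*I*√6)*(-641/1283) = (533 - 41*I*√6)*(-641/1283) = -341653/1283 + 26281*I*√6/1283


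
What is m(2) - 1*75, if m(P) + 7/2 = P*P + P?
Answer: -145/2 ≈ -72.500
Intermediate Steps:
m(P) = -7/2 + P + P² (m(P) = -7/2 + (P*P + P) = -7/2 + (P² + P) = -7/2 + (P + P²) = -7/2 + P + P²)
m(2) - 1*75 = (-7/2 + 2 + 2²) - 1*75 = (-7/2 + 2 + 4) - 75 = 5/2 - 75 = -145/2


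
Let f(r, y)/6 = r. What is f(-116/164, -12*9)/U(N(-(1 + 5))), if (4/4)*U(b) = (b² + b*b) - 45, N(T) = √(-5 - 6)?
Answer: 174/2747 ≈ 0.063342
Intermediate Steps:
N(T) = I*√11 (N(T) = √(-11) = I*√11)
U(b) = -45 + 2*b² (U(b) = (b² + b*b) - 45 = (b² + b²) - 45 = 2*b² - 45 = -45 + 2*b²)
f(r, y) = 6*r
f(-116/164, -12*9)/U(N(-(1 + 5))) = (6*(-116/164))/(-45 + 2*(I*√11)²) = (6*(-116*1/164))/(-45 + 2*(-11)) = (6*(-29/41))/(-45 - 22) = -174/41/(-67) = -174/41*(-1/67) = 174/2747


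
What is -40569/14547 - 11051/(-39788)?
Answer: -484466825/192932012 ≈ -2.5111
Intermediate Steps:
-40569/14547 - 11051/(-39788) = -40569*1/14547 - 11051*(-1/39788) = -13523/4849 + 11051/39788 = -484466825/192932012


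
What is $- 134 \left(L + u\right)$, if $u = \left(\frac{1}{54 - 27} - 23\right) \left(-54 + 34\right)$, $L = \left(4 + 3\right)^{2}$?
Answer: $- \frac{1838882}{27} \approx -68107.0$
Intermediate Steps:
$L = 49$ ($L = 7^{2} = 49$)
$u = \frac{12400}{27}$ ($u = \left(\frac{1}{27} - 23\right) \left(-20\right) = \left(- \frac{620}{27}\right) \left(-20\right) = \frac{12400}{27} \approx 459.26$)
$- 134 \left(L + u\right) = - 134 \left(49 + \frac{12400}{27}\right) = \left(-134\right) \frac{13723}{27} = - \frac{1838882}{27}$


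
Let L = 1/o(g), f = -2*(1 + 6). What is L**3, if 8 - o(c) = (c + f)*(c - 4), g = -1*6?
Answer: -1/7077888 ≈ -1.4128e-7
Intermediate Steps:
f = -14 (f = -2*7 = -14)
g = -6
o(c) = 8 - (-14 + c)*(-4 + c) (o(c) = 8 - (c - 14)*(c - 4) = 8 - (-14 + c)*(-4 + c))
L = -1/192 (L = 1/(-48 - 1*(-6)**2 + 18*(-6)) = 1/(-48 - 1*36 - 108) = 1/(-48 - 36 - 108) = 1/(-192) = -1/192 ≈ -0.0052083)
L**3 = (-1/192)**3 = -1/7077888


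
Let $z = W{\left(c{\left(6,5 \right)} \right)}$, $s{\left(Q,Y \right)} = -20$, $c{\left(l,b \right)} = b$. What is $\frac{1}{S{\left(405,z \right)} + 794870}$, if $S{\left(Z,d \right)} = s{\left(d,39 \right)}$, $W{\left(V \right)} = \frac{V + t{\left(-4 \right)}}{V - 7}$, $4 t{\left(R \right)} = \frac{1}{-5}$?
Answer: $\frac{1}{794850} \approx 1.2581 \cdot 10^{-6}$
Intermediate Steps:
$t{\left(R \right)} = - \frac{1}{20}$ ($t{\left(R \right)} = \frac{1}{4 \left(-5\right)} = \frac{1}{4} \left(- \frac{1}{5}\right) = - \frac{1}{20}$)
$W{\left(V \right)} = \frac{- \frac{1}{20} + V}{-7 + V}$ ($W{\left(V \right)} = \frac{V - \frac{1}{20}}{V - 7} = \frac{- \frac{1}{20} + V}{-7 + V}$)
$z = - \frac{99}{40}$ ($z = \frac{- \frac{1}{20} + 5}{-7 + 5} = \frac{1}{-2} \cdot \frac{99}{20} = \left(- \frac{1}{2}\right) \frac{99}{20} = - \frac{99}{40} \approx -2.475$)
$S{\left(Z,d \right)} = -20$
$\frac{1}{S{\left(405,z \right)} + 794870} = \frac{1}{-20 + 794870} = \frac{1}{794850}$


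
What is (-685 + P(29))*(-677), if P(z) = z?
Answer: 444112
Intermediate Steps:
(-685 + P(29))*(-677) = (-685 + 29)*(-677) = -656*(-677) = 444112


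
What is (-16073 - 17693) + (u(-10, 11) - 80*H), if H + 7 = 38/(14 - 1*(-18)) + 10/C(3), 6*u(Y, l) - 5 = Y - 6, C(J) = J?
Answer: -67139/2 ≈ -33570.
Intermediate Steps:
u(Y, l) = -⅙ + Y/6 (u(Y, l) = ⅚ + (Y - 6)/6 = ⅚ + (-6 + Y)/6 = ⅚ + (-1 + Y/6) = -⅙ + Y/6)
H = -119/48 (H = -7 + (38/(14 - 1*(-18)) + 10/3) = -7 + (38/(14 + 18) + 10*(⅓)) = -7 + (38/32 + 10/3) = -7 + (38*(1/32) + 10/3) = -7 + (19/16 + 10/3) = -7 + 217/48 = -119/48 ≈ -2.4792)
(-16073 - 17693) + (u(-10, 11) - 80*H) = (-16073 - 17693) + ((-⅙ + (⅙)*(-10)) - 80*(-119/48)) = -33766 + ((-⅙ - 5/3) + 595/3) = -33766 + (-11/6 + 595/3) = -33766 + 393/2 = -67139/2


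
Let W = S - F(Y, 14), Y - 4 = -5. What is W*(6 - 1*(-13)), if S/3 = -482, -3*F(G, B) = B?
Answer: -82156/3 ≈ -27385.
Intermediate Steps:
Y = -1 (Y = 4 - 5 = -1)
F(G, B) = -B/3
S = -1446 (S = 3*(-482) = -1446)
W = -4324/3 (W = -1446 - (-1)*14/3 = -1446 - 1*(-14/3) = -1446 + 14/3 = -4324/3 ≈ -1441.3)
W*(6 - 1*(-13)) = -4324*(6 - 1*(-13))/3 = -4324*(6 + 13)/3 = -4324/3*19 = -82156/3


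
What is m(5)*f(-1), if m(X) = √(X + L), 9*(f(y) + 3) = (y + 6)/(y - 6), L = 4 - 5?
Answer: -388/63 ≈ -6.1587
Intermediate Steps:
L = -1
f(y) = -3 + (6 + y)/(9*(-6 + y)) (f(y) = -3 + ((y + 6)/(y - 6))/9 = -3 + ((6 + y)/(-6 + y))/9 = -3 + (6 + y)/(9*(-6 + y)))
m(X) = √(-1 + X) (m(X) = √(X - 1) = √(-1 + X))
m(5)*f(-1) = √(-1 + 5)*(2*(84 - 13*(-1))/(9*(-6 - 1))) = √4*((2/9)*(84 + 13)/(-7)) = 2*((2/9)*(-⅐)*97) = 2*(-194/63) = -388/63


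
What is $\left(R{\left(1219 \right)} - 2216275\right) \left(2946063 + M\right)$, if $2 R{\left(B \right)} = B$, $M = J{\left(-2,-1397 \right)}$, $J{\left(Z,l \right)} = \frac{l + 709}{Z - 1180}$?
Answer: $- \frac{7715494881590987}{1182} \approx -6.5275 \cdot 10^{12}$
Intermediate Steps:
$J{\left(Z,l \right)} = \frac{709 + l}{-1180 + Z}$
$M = \frac{344}{591}$ ($M = \frac{709 - 1397}{-1180 - 2} = \frac{1}{-1182} \left(-688\right) = \left(- \frac{1}{1182}\right) \left(-688\right) = \frac{344}{591} \approx 0.58206$)
$R{\left(B \right)} = \frac{B}{2}$
$\left(R{\left(1219 \right)} - 2216275\right) \left(2946063 + M\right) = \left(\frac{1}{2} \cdot 1219 - 2216275\right) \left(2946063 + \frac{344}{591}\right) = \left(\frac{1219}{2} - 2216275\right) \frac{1741123577}{591} = \left(- \frac{4431331}{2}\right) \frac{1741123577}{591} = - \frac{7715494881590987}{1182}$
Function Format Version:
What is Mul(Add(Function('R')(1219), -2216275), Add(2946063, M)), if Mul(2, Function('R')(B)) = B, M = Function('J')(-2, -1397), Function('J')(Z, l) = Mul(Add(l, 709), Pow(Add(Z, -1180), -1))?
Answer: Rational(-7715494881590987, 1182) ≈ -6.5275e+12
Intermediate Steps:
Function('J')(Z, l) = Mul(Pow(Add(-1180, Z), -1), Add(709, l)) (Function('J')(Z, l) = Mul(Add(709, l), Pow(Add(-1180, Z), -1)) = Mul(Pow(Add(-1180, Z), -1), Add(709, l)))
M = Rational(344, 591) (M = Mul(Pow(Add(-1180, -2), -1), Add(709, -1397)) = Mul(Pow(-1182, -1), -688) = Mul(Rational(-1, 1182), -688) = Rational(344, 591) ≈ 0.58206)
Function('R')(B) = Mul(Rational(1, 2), B)
Mul(Add(Function('R')(1219), -2216275), Add(2946063, M)) = Mul(Add(Mul(Rational(1, 2), 1219), -2216275), Add(2946063, Rational(344, 591))) = Mul(Add(Rational(1219, 2), -2216275), Rational(1741123577, 591)) = Mul(Rational(-4431331, 2), Rational(1741123577, 591)) = Rational(-7715494881590987, 1182)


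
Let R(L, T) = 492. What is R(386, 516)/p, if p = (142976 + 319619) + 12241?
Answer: 123/118709 ≈ 0.0010361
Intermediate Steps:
p = 474836 (p = 462595 + 12241 = 474836)
R(386, 516)/p = 492/474836 = 492*(1/474836) = 123/118709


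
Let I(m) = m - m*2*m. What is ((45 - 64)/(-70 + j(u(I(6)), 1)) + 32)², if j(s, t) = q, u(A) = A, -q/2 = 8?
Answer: 7678441/7396 ≈ 1038.2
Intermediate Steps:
I(m) = m - 2*m² (I(m) = m - 2*m*m = m - 2*m²)
q = -16 (q = -2*8 = -16)
j(s, t) = -16
((45 - 64)/(-70 + j(u(I(6)), 1)) + 32)² = ((45 - 64)/(-70 - 16) + 32)² = (-19/(-86) + 32)² = (-19*(-1/86) + 32)² = (19/86 + 32)² = (2771/86)² = 7678441/7396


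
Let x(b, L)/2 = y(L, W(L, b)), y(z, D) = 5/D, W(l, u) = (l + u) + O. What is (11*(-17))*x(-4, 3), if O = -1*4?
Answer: 374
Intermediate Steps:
O = -4
W(l, u) = -4 + l + u (W(l, u) = (l + u) - 4 = -4 + l + u)
x(b, L) = 10/(-4 + L + b) (x(b, L) = 2*(5/(-4 + L + b)) = 10/(-4 + L + b))
(11*(-17))*x(-4, 3) = (11*(-17))*(10/(-4 + 3 - 4)) = -1870/(-5) = -1870*(-1)/5 = -187*(-2) = 374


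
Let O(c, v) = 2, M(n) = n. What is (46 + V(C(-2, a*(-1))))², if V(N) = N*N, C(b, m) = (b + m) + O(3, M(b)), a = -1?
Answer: 2209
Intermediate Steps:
C(b, m) = 2 + b + m (C(b, m) = (b + m) + 2 = 2 + b + m)
V(N) = N²
(46 + V(C(-2, a*(-1))))² = (46 + (2 - 2 - 1*(-1))²)² = (46 + (2 - 2 + 1)²)² = (46 + 1²)² = (46 + 1)² = 47² = 2209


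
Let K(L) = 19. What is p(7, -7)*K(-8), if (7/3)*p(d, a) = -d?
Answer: -57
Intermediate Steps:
p(d, a) = -3*d/7 (p(d, a) = 3*(-d)/7 = -3*d/7)
p(7, -7)*K(-8) = -3/7*7*19 = -3*19 = -57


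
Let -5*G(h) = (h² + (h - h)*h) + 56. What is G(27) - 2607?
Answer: -2764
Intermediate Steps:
G(h) = -56/5 - h²/5 (G(h) = -((h² + (h - h)*h) + 56)/5 = -((h² + 0*h) + 56)/5 = -((h² + 0) + 56)/5 = -(h² + 56)/5 = -(56 + h²)/5 = -56/5 - h²/5)
G(27) - 2607 = (-56/5 - ⅕*27²) - 2607 = (-56/5 - ⅕*729) - 2607 = (-56/5 - 729/5) - 2607 = -157 - 2607 = -2764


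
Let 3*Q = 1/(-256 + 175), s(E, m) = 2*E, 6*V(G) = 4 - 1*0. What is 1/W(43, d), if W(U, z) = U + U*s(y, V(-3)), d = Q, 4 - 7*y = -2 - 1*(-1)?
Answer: 7/731 ≈ 0.0095759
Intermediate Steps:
y = 5/7 (y = 4/7 - (-2 - 1*(-1))/7 = 4/7 - (-2 + 1)/7 = 4/7 - 1/7*(-1) = 4/7 + 1/7 = 5/7 ≈ 0.71429)
V(G) = 2/3 (V(G) = (4 - 1*0)/6 = (4 + 0)/6 = (1/6)*4 = 2/3)
Q = -1/243 (Q = 1/(3*(-256 + 175)) = (1/3)/(-81) = (1/3)*(-1/81) = -1/243 ≈ -0.0041152)
d = -1/243 ≈ -0.0041152
W(U, z) = 17*U/7 (W(U, z) = U + U*(2*(5/7)) = U + U*(10/7) = U + 10*U/7 = 17*U/7)
1/W(43, d) = 1/((17/7)*43) = 1/(731/7) = 7/731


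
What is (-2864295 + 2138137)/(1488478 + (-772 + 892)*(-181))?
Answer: -363079/733379 ≈ -0.49508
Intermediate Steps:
(-2864295 + 2138137)/(1488478 + (-772 + 892)*(-181)) = -726158/(1488478 + 120*(-181)) = -726158/(1488478 - 21720) = -726158/1466758 = -726158*1/1466758 = -363079/733379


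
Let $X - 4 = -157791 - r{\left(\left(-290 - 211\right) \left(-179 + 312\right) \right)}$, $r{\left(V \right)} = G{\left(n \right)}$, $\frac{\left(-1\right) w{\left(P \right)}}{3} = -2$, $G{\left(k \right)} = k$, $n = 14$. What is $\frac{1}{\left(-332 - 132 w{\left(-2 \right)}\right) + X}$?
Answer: $- \frac{1}{158925} \approx -6.2923 \cdot 10^{-6}$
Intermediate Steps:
$w{\left(P \right)} = 6$ ($w{\left(P \right)} = \left(-3\right) \left(-2\right) = 6$)
$r{\left(V \right)} = 14$
$X = -157801$ ($X = 4 - 157805 = -157801$)
$\frac{1}{\left(-332 - 132 w{\left(-2 \right)}\right) + X} = \frac{1}{\left(-332 - 792\right) - 157801} = \frac{1}{-1124 - 157801} = \frac{1}{-158925} = - \frac{1}{158925}$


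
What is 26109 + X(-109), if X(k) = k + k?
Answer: 25891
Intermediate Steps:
X(k) = 2*k
26109 + X(-109) = 26109 + 2*(-109) = 26109 - 218 = 25891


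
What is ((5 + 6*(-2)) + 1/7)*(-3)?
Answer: 144/7 ≈ 20.571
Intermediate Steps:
((5 + 6*(-2)) + 1/7)*(-3) = ((5 - 12) + ⅐)*(-3) = (-7 + ⅐)*(-3) = -48/7*(-3) = 144/7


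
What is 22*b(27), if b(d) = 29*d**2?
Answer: 465102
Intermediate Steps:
22*b(27) = 22*(29*27**2) = 22*(29*729) = 22*21141 = 465102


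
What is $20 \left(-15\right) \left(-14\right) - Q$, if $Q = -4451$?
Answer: $8651$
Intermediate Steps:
$20 \left(-15\right) \left(-14\right) - Q = 20 \left(-15\right) \left(-14\right) - -4451 = \left(-300\right) \left(-14\right) + 4451 = 4200 + 4451 = 8651$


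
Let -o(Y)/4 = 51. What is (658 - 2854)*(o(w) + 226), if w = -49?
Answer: -48312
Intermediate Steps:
o(Y) = -204 (o(Y) = -4*51 = -204)
(658 - 2854)*(o(w) + 226) = (658 - 2854)*(-204 + 226) = -2196*22 = -48312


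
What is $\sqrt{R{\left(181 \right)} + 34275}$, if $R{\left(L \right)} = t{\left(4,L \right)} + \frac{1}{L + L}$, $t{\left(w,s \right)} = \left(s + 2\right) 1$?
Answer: $\frac{\sqrt{4515514514}}{362} \approx 185.63$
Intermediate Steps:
$t{\left(w,s \right)} = 2 + s$ ($t{\left(w,s \right)} = \left(2 + s\right) 1 = 2 + s$)
$R{\left(L \right)} = 2 + L + \frac{1}{2 L}$ ($R{\left(L \right)} = \left(2 + L\right) + \frac{1}{L + L} = \left(2 + L\right) + \frac{1}{2 L} = 2 + L + \frac{1}{2 L}$)
$\sqrt{R{\left(181 \right)} + 34275} = \sqrt{\left(2 + 181 + \frac{1}{2 \cdot 181}\right) + 34275} = \sqrt{\left(2 + 181 + \frac{1}{2} \cdot \frac{1}{181}\right) + 34275} = \sqrt{\left(2 + 181 + \frac{1}{362}\right) + 34275} = \sqrt{\frac{66247}{362} + 34275} = \sqrt{\frac{12473797}{362}} = \frac{\sqrt{4515514514}}{362}$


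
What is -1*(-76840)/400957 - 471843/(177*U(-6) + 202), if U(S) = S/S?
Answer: -189159631391/151962703 ≈ -1244.8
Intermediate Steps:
U(S) = 1
-1*(-76840)/400957 - 471843/(177*U(-6) + 202) = -1*(-76840)/400957 - 471843/(177*1 + 202) = 76840*(1/400957) - 471843/(177 + 202) = 76840/400957 - 471843/379 = -189159631391/151962703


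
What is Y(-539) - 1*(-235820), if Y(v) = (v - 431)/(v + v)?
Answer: 127107465/539 ≈ 2.3582e+5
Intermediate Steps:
Y(v) = (-431 + v)/(2*v) (Y(v) = (-431 + v)/((2*v)) = (-431 + v)*(1/(2*v)) = (-431 + v)/(2*v))
Y(-539) - 1*(-235820) = (½)*(-431 - 539)/(-539) - 1*(-235820) = (½)*(-1/539)*(-970) + 235820 = 485/539 + 235820 = 127107465/539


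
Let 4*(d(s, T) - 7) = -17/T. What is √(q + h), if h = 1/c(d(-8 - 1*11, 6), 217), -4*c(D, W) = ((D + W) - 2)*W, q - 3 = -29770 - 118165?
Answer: 2*I*√49121792732064815/1152487 ≈ 384.62*I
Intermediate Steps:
q = -147932 (q = 3 + (-29770 - 118165) = 3 - 147935 = -147932)
d(s, T) = 7 - 17/(4*T) (d(s, T) = 7 + (-17/T)/4 = 7 - 17/(4*T))
c(D, W) = -W*(-2 + D + W)/4 (c(D, W) = -((D + W) - 2)*W/4 = -(-2 + D + W)*W/4 = -W*(-2 + D + W)/4)
h = -96/1152487 (h = 1/((¼)*217*(2 - (7 - 17/4/6) - 1*217)) = 1/((¼)*217*(2 - (7 - 17/4*⅙) - 217)) = 1/((¼)*217*(2 - (7 - 17/24) - 217)) = 1/((¼)*217*(2 - 1*151/24 - 217)) = 1/((¼)*217*(2 - 151/24 - 217)) = 1/((¼)*217*(-5311/24)) = 1/(-1152487/96) = -96/1152487 ≈ -8.3298e-5)
√(q + h) = √(-147932 - 96/1152487) = √(-170489706980/1152487) = 2*I*√49121792732064815/1152487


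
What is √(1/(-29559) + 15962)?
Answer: √13946549756163/29559 ≈ 126.34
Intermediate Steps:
√(1/(-29559) + 15962) = √(-1/29559 + 15962) = √(471820757/29559) = √13946549756163/29559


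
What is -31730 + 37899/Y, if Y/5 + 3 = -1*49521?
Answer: -2619006833/82540 ≈ -31730.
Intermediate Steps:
Y = -247620 (Y = -15 + 5*(-1*49521) = -15 + 5*(-49521) = -15 - 247605 = -247620)
-31730 + 37899/Y = -31730 + 37899/(-247620) = -31730 + 37899*(-1/247620) = -31730 - 12633/82540 = -2619006833/82540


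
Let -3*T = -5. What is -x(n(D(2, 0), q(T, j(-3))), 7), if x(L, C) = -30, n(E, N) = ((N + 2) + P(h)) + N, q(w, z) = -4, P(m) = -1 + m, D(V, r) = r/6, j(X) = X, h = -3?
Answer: 30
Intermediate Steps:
D(V, r) = r/6 (D(V, r) = r*(⅙) = r/6)
T = 5/3 (T = -⅓*(-5) = 5/3 ≈ 1.6667)
n(E, N) = -2 + 2*N (n(E, N) = ((N + 2) + (-1 - 3)) + N = ((2 + N) - 4) + N = (-2 + N) + N = -2 + 2*N)
-x(n(D(2, 0), q(T, j(-3))), 7) = -1*(-30) = 30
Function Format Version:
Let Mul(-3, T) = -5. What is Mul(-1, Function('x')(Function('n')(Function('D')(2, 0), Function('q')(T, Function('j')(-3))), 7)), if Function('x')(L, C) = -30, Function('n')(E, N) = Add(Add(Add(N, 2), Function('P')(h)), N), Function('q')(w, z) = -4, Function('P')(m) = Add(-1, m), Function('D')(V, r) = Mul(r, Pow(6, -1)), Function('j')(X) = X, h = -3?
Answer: 30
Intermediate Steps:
Function('D')(V, r) = Mul(Rational(1, 6), r) (Function('D')(V, r) = Mul(r, Rational(1, 6)) = Mul(Rational(1, 6), r))
T = Rational(5, 3) (T = Mul(Rational(-1, 3), -5) = Rational(5, 3) ≈ 1.6667)
Function('n')(E, N) = Add(-2, Mul(2, N)) (Function('n')(E, N) = Add(Add(Add(N, 2), Add(-1, -3)), N) = Add(Add(Add(2, N), -4), N) = Add(Add(-2, N), N) = Add(-2, Mul(2, N)))
Mul(-1, Function('x')(Function('n')(Function('D')(2, 0), Function('q')(T, Function('j')(-3))), 7)) = Mul(-1, -30) = 30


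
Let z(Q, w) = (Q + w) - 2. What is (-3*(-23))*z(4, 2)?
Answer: 276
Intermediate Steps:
z(Q, w) = -2 + Q + w
(-3*(-23))*z(4, 2) = (-3*(-23))*(-2 + 4 + 2) = 69*4 = 276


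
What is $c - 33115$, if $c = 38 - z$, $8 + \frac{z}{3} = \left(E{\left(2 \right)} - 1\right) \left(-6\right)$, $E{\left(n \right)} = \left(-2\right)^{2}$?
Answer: $-32999$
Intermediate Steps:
$E{\left(n \right)} = 4$
$z = -78$ ($z = -24 + 3 \left(4 - 1\right) \left(-6\right) = -24 + 3 \cdot 3 \left(-6\right) = -24 + 3 \left(-18\right) = -24 - 54 = -78$)
$c = 116$ ($c = 38 - -78 = 38 + 78 = 116$)
$c - 33115 = 116 - 33115 = -32999$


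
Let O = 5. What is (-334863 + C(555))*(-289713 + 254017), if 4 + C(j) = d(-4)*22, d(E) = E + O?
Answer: 11952627120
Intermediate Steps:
d(E) = 5 + E (d(E) = E + 5 = 5 + E)
C(j) = 18 (C(j) = -4 + (5 - 4)*22 = -4 + 1*22 = -4 + 22 = 18)
(-334863 + C(555))*(-289713 + 254017) = (-334863 + 18)*(-289713 + 254017) = -334845*(-35696) = 11952627120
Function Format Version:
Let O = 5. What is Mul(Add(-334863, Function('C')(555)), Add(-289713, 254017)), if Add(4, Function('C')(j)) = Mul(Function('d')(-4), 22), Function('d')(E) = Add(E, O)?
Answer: 11952627120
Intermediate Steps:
Function('d')(E) = Add(5, E) (Function('d')(E) = Add(E, 5) = Add(5, E))
Function('C')(j) = 18 (Function('C')(j) = Add(-4, Mul(Add(5, -4), 22)) = Add(-4, Mul(1, 22)) = Add(-4, 22) = 18)
Mul(Add(-334863, Function('C')(555)), Add(-289713, 254017)) = Mul(Add(-334863, 18), Add(-289713, 254017)) = Mul(-334845, -35696) = 11952627120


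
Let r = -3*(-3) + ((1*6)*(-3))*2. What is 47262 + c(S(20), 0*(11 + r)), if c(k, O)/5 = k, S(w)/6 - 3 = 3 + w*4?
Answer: 49842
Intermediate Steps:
r = -27 (r = 9 + (6*(-3))*2 = 9 - 18*2 = 9 - 36 = -27)
S(w) = 36 + 24*w (S(w) = 18 + 6*(3 + w*4) = 18 + 6*(3 + 4*w) = 18 + (18 + 24*w) = 36 + 24*w)
c(k, O) = 5*k
47262 + c(S(20), 0*(11 + r)) = 47262 + 5*(36 + 24*20) = 47262 + 5*(36 + 480) = 47262 + 5*516 = 47262 + 2580 = 49842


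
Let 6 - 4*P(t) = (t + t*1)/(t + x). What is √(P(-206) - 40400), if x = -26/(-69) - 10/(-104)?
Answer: I*√87876631214299370/1474862 ≈ 201.0*I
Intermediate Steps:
x = 1697/3588 (x = -26*(-1/69) - 10*(-1/104) = 26/69 + 5/52 = 1697/3588 ≈ 0.47297)
P(t) = 3/2 - t/(2*(1697/3588 + t)) (P(t) = 3/2 - (t + t*1)/(4*(t + 1697/3588)) = 3/2 - (t + t)/(4*(1697/3588 + t)) = 3/2 - 2*t/(4*(1697/3588 + t)) = 3/2 - t/(2*(1697/3588 + t)))
√(P(-206) - 40400) = √(3*(1697 + 2392*(-206))/(2*(1697 + 3588*(-206))) - 40400) = √(3*(1697 - 492752)/(2*(1697 - 739128)) - 40400) = √((3/2)*(-491055)/(-737431) - 40400) = √((3/2)*(-1/737431)*(-491055) - 40400) = √(1473165/1474862 - 40400) = √(-59582951635/1474862) = I*√87876631214299370/1474862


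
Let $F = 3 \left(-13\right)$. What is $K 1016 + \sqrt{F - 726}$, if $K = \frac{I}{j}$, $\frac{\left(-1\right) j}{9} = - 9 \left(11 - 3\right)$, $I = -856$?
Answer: $- \frac{108712}{81} + 3 i \sqrt{85} \approx -1342.1 + 27.659 i$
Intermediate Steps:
$j = 648$ ($j = - 9 \left(- 9 \left(11 - 3\right)\right) = - 9 \left(\left(-9\right) 8\right) = \left(-9\right) \left(-72\right) = 648$)
$F = -39$
$K = - \frac{107}{81}$ ($K = - \frac{856}{648} = \left(-856\right) \frac{1}{648} = - \frac{107}{81} \approx -1.321$)
$K 1016 + \sqrt{F - 726} = \left(- \frac{107}{81}\right) 1016 + \sqrt{-39 - 726} = - \frac{108712}{81} + \sqrt{-765} = - \frac{108712}{81} + 3 i \sqrt{85}$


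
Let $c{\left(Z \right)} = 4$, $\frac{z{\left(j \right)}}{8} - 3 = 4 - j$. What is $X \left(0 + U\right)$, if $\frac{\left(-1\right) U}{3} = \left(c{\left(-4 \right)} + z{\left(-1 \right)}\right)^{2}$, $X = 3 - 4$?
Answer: $13872$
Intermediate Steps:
$z{\left(j \right)} = 56 - 8 j$ ($z{\left(j \right)} = 24 + 8 \left(4 - j\right) = 24 - \left(-32 + 8 j\right) = 56 - 8 j$)
$X = -1$ ($X = 3 - 4 = -1$)
$U = -13872$ ($U = - 3 \left(4 + \left(56 - -8\right)\right)^{2} = - 3 \left(4 + \left(56 + 8\right)\right)^{2} = - 3 \left(4 + 64\right)^{2} = - 3 \cdot 68^{2} = \left(-3\right) 4624 = -13872$)
$X \left(0 + U\right) = - (0 - 13872) = \left(-1\right) \left(-13872\right) = 13872$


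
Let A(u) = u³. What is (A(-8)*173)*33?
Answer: -2923008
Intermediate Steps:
(A(-8)*173)*33 = ((-8)³*173)*33 = -512*173*33 = -88576*33 = -2923008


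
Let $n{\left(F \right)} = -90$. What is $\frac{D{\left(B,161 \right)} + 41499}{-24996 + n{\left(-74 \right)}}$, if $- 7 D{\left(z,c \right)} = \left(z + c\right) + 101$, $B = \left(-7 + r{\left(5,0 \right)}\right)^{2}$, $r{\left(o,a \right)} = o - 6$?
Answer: $- \frac{290167}{175602} \approx -1.6524$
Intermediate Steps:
$r{\left(o,a \right)} = -6 + o$ ($r{\left(o,a \right)} = o - 6 = -6 + o$)
$B = 64$ ($B = \left(-7 + \left(-6 + 5\right)\right)^{2} = \left(-7 - 1\right)^{2} = \left(-8\right)^{2} = 64$)
$D{\left(z,c \right)} = - \frac{101}{7} - \frac{c}{7} - \frac{z}{7}$ ($D{\left(z,c \right)} = - \frac{\left(z + c\right) + 101}{7} = - \frac{\left(c + z\right) + 101}{7} = - \frac{101 + c + z}{7} = - \frac{101}{7} - \frac{c}{7} - \frac{z}{7}$)
$\frac{D{\left(B,161 \right)} + 41499}{-24996 + n{\left(-74 \right)}} = \frac{\left(- \frac{101}{7} - 23 - \frac{64}{7}\right) + 41499}{-24996 - 90} = \frac{\left(- \frac{101}{7} - 23 - \frac{64}{7}\right) + 41499}{-25086} = \left(- \frac{326}{7} + 41499\right) \left(- \frac{1}{25086}\right) = \frac{290167}{7} \left(- \frac{1}{25086}\right) = - \frac{290167}{175602}$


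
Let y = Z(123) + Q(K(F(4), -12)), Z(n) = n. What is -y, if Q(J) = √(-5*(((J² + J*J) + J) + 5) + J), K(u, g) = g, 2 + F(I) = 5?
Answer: -123 - I*√1417 ≈ -123.0 - 37.643*I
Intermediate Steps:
F(I) = 3 (F(I) = -2 + 5 = 3)
Q(J) = √(-25 - 10*J² - 4*J) (Q(J) = √(-5*(((J² + J²) + J) + 5) + J) = √(-5*((2*J² + J) + 5) + J) = √(-5*((J + 2*J²) + 5) + J) = √(-5*(5 + J + 2*J²) + J) = √((-25 - 10*J² - 5*J) + J) = √(-25 - 10*J² - 4*J))
y = 123 + I*√1417 (y = 123 + √(-25 - 10*(-12)² - 4*(-12)) = 123 + √(-25 - 10*144 + 48) = 123 + √(-25 - 1440 + 48) = 123 + √(-1417) = 123 + I*√1417 ≈ 123.0 + 37.643*I)
-y = -(123 + I*√1417) = -123 - I*√1417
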